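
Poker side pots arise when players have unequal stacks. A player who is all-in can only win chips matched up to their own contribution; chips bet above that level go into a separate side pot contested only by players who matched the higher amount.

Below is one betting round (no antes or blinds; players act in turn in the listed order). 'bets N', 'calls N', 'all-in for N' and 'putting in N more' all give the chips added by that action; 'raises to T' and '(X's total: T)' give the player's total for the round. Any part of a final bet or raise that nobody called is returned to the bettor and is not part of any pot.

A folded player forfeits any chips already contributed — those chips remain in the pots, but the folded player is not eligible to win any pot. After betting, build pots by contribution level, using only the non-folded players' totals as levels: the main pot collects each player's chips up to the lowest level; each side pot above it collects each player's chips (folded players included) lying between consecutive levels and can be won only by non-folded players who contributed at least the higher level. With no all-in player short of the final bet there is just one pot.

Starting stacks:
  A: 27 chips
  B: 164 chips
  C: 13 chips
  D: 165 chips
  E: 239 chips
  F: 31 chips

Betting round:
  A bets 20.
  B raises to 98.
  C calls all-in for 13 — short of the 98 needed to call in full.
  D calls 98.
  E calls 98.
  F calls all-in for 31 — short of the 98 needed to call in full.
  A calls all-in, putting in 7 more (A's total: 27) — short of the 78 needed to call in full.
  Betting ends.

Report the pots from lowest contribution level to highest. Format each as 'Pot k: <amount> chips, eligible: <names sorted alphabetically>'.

Contributions: A=27, B=98, C=13, D=98, E=98, F=31
Pot levels (distinct totals of non-folded players): 13, 27, 31, 98
Layer 1-13: 13 each from A, B, C, D, E, F = 13*6 = 78 chips; eligible A, B, C, D, E, F
Layer 14-27: 14 each from A, B, D, E, F = 14*5 = 70 chips; eligible A, B, D, E, F
Layer 28-31: 4 each from B, D, E, F = 4*4 = 16 chips; eligible B, D, E, F
Layer 32-98: 67 each from B, D, E = 67*3 = 201 chips; eligible B, D, E

Pot 1: 78 chips, eligible: A, B, C, D, E, F
Pot 2: 70 chips, eligible: A, B, D, E, F
Pot 3: 16 chips, eligible: B, D, E, F
Pot 4: 201 chips, eligible: B, D, E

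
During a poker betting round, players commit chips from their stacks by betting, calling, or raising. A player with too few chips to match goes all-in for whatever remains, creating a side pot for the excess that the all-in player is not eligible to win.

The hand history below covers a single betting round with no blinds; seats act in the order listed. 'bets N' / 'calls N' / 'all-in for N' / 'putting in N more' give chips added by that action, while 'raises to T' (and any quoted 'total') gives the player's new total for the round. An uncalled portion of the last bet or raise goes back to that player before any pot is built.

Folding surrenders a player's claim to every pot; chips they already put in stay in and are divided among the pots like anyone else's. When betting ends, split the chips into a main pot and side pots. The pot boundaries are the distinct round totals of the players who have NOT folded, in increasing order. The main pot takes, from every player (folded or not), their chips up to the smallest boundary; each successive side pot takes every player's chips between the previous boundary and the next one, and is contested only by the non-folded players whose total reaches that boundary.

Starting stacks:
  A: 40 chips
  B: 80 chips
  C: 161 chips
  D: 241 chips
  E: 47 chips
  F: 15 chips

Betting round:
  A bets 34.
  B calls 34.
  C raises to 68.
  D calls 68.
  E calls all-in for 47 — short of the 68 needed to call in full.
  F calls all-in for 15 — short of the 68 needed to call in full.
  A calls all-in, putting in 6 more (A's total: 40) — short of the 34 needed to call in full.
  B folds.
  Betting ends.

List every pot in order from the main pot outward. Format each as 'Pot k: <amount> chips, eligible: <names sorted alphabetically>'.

Contributions: A=40, B=34, C=68, D=68, E=47, F=15
Folded: B
Pot levels (distinct totals of non-folded players): 15, 40, 47, 68
Layer 1-15: 15 each from A, B, C, D, E, F = 15*6 = 90 chips; eligible A, C, D, E, F
Layer 16-40: A 25 + B 19 + C 25 + D 25 + E 25 = 119 chips; eligible A, C, D, E
Layer 41-47: 7 each from C, D, E = 7*3 = 21 chips; eligible C, D, E
Layer 48-68: 21 each from C, D = 21*2 = 42 chips; eligible C, D

Pot 1: 90 chips, eligible: A, C, D, E, F
Pot 2: 119 chips, eligible: A, C, D, E
Pot 3: 21 chips, eligible: C, D, E
Pot 4: 42 chips, eligible: C, D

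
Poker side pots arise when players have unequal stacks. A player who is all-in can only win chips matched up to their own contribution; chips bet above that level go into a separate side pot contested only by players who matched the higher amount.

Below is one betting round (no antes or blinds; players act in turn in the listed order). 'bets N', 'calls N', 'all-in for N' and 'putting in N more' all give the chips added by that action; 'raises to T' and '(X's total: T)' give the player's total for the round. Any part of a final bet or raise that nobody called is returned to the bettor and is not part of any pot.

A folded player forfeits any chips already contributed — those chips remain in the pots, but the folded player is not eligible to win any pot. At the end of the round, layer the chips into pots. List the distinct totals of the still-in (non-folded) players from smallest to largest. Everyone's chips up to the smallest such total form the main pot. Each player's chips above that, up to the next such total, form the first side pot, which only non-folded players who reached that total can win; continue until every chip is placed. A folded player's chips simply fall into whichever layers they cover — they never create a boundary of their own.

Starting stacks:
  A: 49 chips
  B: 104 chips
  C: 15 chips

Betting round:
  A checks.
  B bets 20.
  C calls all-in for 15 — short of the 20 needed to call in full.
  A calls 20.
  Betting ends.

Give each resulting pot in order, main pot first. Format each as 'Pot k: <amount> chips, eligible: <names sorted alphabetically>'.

Contributions: A=20, B=20, C=15
Pot levels (distinct totals of non-folded players): 15, 20
Layer 1-15: 15 each from A, B, C = 15*3 = 45 chips; eligible A, B, C
Layer 16-20: 5 each from A, B = 5*2 = 10 chips; eligible A, B

Pot 1: 45 chips, eligible: A, B, C
Pot 2: 10 chips, eligible: A, B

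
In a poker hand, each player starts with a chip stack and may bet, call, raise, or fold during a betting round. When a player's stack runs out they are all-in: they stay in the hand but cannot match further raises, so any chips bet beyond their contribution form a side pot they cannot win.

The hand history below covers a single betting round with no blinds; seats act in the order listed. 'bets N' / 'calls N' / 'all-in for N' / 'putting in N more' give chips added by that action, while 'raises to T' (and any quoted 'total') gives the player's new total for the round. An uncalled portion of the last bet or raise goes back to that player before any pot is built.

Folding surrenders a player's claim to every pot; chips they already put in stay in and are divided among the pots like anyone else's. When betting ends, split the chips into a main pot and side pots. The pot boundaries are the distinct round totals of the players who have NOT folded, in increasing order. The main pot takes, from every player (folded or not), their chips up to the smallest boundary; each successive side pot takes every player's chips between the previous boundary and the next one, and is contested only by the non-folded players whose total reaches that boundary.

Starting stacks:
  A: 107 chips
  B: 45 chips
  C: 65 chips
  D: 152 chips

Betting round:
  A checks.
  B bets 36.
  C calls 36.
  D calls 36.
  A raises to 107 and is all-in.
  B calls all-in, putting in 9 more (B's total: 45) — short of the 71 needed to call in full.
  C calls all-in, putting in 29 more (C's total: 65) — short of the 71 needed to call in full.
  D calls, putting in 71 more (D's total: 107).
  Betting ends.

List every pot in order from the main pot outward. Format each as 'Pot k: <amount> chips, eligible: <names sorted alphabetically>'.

Pot 1: 180 chips, eligible: A, B, C, D
Pot 2: 60 chips, eligible: A, C, D
Pot 3: 84 chips, eligible: A, D

Derivation:
Contributions: A=107, B=45, C=65, D=107
Pot levels (distinct totals of non-folded players): 45, 65, 107
Layer 1-45: 45 each from A, B, C, D = 45*4 = 180 chips; eligible A, B, C, D
Layer 46-65: 20 each from A, C, D = 20*3 = 60 chips; eligible A, C, D
Layer 66-107: 42 each from A, D = 42*2 = 84 chips; eligible A, D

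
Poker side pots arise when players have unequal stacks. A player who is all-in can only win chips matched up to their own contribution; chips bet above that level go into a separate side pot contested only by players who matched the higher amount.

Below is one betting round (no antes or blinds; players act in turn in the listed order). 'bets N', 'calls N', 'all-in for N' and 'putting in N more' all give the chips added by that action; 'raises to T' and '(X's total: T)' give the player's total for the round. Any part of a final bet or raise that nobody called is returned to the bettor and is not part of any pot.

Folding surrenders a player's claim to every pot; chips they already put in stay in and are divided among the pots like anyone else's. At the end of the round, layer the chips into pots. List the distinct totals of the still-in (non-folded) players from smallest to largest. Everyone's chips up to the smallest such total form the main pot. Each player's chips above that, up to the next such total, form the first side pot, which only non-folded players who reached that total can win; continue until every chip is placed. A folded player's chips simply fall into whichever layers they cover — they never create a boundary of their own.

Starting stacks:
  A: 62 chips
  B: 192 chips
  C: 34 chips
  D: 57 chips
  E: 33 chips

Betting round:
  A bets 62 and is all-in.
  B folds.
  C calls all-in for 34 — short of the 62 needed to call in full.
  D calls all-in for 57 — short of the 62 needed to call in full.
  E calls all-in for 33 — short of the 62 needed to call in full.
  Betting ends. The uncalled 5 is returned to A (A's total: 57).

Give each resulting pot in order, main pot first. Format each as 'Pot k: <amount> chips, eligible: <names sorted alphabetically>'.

Pot 1: 132 chips, eligible: A, C, D, E
Pot 2: 3 chips, eligible: A, C, D
Pot 3: 46 chips, eligible: A, D

Derivation:
Contributions (after 5 returned to A): A=57, C=34, D=57, E=33
Folded: B
Pot levels (distinct totals of non-folded players): 33, 34, 57
Layer 1-33: 33 each from A, C, D, E = 33*4 = 132 chips; eligible A, C, D, E
Layer 34-34: 1 each from A, C, D = 1*3 = 3 chips; eligible A, C, D
Layer 35-57: 23 each from A, D = 23*2 = 46 chips; eligible A, D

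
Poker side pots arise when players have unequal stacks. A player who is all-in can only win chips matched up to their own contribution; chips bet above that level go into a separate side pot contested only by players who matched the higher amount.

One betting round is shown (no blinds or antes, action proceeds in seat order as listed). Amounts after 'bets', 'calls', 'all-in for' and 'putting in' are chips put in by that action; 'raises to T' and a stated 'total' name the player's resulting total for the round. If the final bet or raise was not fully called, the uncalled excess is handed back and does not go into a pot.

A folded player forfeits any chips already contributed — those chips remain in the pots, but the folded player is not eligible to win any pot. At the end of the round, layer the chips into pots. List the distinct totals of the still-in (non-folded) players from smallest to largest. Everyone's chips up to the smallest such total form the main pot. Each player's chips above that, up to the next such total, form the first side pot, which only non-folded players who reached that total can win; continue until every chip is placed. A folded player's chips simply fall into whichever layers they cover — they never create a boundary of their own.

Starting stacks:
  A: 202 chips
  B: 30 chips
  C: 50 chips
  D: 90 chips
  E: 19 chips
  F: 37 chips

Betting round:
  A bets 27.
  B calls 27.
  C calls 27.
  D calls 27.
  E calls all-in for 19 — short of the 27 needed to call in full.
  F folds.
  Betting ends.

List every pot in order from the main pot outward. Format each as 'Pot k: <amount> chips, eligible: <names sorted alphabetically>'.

Pot 1: 95 chips, eligible: A, B, C, D, E
Pot 2: 32 chips, eligible: A, B, C, D

Derivation:
Contributions: A=27, B=27, C=27, D=27, E=19
Folded: F
Pot levels (distinct totals of non-folded players): 19, 27
Layer 1-19: 19 each from A, B, C, D, E = 19*5 = 95 chips; eligible A, B, C, D, E
Layer 20-27: 8 each from A, B, C, D = 8*4 = 32 chips; eligible A, B, C, D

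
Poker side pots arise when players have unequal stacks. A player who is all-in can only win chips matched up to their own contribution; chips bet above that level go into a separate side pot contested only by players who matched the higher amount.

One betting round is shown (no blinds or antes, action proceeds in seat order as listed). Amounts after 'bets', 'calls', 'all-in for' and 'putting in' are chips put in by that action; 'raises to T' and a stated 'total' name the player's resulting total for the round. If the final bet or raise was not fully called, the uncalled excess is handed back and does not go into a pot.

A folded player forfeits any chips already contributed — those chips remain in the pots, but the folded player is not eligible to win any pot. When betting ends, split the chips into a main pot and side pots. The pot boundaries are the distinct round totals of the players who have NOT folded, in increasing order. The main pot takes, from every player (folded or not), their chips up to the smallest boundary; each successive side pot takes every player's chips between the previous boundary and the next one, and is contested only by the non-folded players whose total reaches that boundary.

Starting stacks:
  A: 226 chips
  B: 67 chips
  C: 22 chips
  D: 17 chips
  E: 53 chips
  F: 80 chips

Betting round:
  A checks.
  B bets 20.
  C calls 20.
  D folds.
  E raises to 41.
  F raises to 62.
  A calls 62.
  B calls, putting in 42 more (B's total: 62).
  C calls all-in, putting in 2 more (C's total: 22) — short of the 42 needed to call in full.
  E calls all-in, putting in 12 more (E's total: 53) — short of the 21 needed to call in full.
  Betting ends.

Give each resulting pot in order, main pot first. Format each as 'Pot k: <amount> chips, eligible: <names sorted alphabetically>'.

Contributions: A=62, B=62, C=22, E=53, F=62
Folded: D
Pot levels (distinct totals of non-folded players): 22, 53, 62
Layer 1-22: 22 each from A, B, C, E, F = 22*5 = 110 chips; eligible A, B, C, E, F
Layer 23-53: 31 each from A, B, E, F = 31*4 = 124 chips; eligible A, B, E, F
Layer 54-62: 9 each from A, B, F = 9*3 = 27 chips; eligible A, B, F

Pot 1: 110 chips, eligible: A, B, C, E, F
Pot 2: 124 chips, eligible: A, B, E, F
Pot 3: 27 chips, eligible: A, B, F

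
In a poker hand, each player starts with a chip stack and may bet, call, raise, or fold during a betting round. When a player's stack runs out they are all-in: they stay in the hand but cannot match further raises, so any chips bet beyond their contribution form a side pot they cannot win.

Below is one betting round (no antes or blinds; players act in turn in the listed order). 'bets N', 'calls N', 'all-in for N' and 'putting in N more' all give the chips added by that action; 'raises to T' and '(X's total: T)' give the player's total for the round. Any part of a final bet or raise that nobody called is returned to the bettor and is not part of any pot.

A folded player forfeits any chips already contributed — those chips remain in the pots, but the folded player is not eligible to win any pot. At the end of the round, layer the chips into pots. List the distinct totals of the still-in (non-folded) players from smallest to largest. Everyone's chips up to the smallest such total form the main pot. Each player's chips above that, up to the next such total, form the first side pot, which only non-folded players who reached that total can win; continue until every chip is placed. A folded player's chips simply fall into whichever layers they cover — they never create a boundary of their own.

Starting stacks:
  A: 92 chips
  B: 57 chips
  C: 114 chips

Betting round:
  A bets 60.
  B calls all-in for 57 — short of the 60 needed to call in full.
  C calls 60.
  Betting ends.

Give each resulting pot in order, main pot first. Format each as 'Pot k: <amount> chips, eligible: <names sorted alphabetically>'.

Contributions: A=60, B=57, C=60
Pot levels (distinct totals of non-folded players): 57, 60
Layer 1-57: 57 each from A, B, C = 57*3 = 171 chips; eligible A, B, C
Layer 58-60: 3 each from A, C = 3*2 = 6 chips; eligible A, C

Pot 1: 171 chips, eligible: A, B, C
Pot 2: 6 chips, eligible: A, C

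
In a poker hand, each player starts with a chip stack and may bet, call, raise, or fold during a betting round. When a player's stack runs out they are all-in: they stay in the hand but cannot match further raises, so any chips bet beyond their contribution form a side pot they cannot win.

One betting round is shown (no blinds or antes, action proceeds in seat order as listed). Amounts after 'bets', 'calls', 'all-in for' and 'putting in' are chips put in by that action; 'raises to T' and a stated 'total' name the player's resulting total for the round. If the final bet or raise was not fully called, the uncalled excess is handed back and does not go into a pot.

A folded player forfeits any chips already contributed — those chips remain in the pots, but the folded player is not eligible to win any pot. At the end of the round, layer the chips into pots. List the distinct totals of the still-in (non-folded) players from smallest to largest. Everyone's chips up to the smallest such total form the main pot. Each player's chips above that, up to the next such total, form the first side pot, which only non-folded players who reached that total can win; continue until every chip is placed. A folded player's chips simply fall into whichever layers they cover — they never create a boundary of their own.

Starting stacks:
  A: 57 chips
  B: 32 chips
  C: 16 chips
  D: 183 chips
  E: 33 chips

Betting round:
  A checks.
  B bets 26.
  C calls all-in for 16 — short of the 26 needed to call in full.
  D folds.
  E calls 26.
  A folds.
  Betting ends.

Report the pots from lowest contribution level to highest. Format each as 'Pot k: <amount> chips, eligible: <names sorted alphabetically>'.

Contributions: B=26, C=16, E=26
Folded: A, D
Pot levels (distinct totals of non-folded players): 16, 26
Layer 1-16: 16 each from B, C, E = 16*3 = 48 chips; eligible B, C, E
Layer 17-26: 10 each from B, E = 10*2 = 20 chips; eligible B, E

Pot 1: 48 chips, eligible: B, C, E
Pot 2: 20 chips, eligible: B, E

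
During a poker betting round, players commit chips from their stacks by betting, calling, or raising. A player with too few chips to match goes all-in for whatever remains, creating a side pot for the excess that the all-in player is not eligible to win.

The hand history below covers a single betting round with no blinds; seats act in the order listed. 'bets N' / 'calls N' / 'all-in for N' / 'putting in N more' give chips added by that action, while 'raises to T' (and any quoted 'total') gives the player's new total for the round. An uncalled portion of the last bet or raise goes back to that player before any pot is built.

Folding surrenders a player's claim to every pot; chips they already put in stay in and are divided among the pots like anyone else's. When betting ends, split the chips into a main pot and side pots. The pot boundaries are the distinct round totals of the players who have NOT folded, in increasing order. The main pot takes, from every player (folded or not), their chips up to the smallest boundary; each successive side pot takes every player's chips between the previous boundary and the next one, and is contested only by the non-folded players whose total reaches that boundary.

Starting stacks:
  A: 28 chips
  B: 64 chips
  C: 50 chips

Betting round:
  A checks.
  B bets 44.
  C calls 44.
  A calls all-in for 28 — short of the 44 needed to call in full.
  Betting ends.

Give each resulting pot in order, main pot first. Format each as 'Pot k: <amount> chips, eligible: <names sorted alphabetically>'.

Contributions: A=28, B=44, C=44
Pot levels (distinct totals of non-folded players): 28, 44
Layer 1-28: 28 each from A, B, C = 28*3 = 84 chips; eligible A, B, C
Layer 29-44: 16 each from B, C = 16*2 = 32 chips; eligible B, C

Pot 1: 84 chips, eligible: A, B, C
Pot 2: 32 chips, eligible: B, C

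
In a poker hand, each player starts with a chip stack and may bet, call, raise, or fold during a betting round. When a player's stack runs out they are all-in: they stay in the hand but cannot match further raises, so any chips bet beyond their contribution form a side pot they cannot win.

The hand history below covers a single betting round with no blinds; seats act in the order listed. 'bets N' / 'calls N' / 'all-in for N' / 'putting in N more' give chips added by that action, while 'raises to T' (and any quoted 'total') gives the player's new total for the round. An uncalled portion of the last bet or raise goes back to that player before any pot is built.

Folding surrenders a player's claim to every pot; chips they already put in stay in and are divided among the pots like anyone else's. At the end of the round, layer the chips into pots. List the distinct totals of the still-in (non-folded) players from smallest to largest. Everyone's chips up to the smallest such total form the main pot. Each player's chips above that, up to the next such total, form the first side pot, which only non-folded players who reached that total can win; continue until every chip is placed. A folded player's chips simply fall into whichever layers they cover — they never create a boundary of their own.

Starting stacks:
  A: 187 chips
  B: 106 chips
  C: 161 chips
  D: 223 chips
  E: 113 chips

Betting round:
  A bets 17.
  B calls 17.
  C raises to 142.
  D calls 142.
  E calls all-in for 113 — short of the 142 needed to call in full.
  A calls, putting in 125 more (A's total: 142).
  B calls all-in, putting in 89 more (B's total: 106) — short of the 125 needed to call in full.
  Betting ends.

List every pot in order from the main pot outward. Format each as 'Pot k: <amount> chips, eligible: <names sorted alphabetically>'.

Pot 1: 530 chips, eligible: A, B, C, D, E
Pot 2: 28 chips, eligible: A, C, D, E
Pot 3: 87 chips, eligible: A, C, D

Derivation:
Contributions: A=142, B=106, C=142, D=142, E=113
Pot levels (distinct totals of non-folded players): 106, 113, 142
Layer 1-106: 106 each from A, B, C, D, E = 106*5 = 530 chips; eligible A, B, C, D, E
Layer 107-113: 7 each from A, C, D, E = 7*4 = 28 chips; eligible A, C, D, E
Layer 114-142: 29 each from A, C, D = 29*3 = 87 chips; eligible A, C, D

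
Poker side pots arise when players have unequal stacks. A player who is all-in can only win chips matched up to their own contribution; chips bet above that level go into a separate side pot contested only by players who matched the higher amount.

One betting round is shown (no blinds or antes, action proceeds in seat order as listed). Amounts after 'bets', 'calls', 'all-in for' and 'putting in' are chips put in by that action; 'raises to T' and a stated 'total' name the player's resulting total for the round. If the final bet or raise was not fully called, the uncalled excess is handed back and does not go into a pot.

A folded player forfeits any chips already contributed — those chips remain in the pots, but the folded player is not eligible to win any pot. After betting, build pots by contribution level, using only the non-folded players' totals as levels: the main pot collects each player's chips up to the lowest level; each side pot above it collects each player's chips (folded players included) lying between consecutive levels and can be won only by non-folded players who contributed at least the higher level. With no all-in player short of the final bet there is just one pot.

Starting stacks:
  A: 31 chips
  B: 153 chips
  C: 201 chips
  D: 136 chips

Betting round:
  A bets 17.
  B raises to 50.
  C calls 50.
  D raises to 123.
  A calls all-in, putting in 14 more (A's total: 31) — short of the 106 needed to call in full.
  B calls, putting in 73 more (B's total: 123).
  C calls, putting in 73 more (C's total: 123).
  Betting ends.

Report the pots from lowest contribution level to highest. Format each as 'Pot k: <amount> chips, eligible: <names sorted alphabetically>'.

Pot 1: 124 chips, eligible: A, B, C, D
Pot 2: 276 chips, eligible: B, C, D

Derivation:
Contributions: A=31, B=123, C=123, D=123
Pot levels (distinct totals of non-folded players): 31, 123
Layer 1-31: 31 each from A, B, C, D = 31*4 = 124 chips; eligible A, B, C, D
Layer 32-123: 92 each from B, C, D = 92*3 = 276 chips; eligible B, C, D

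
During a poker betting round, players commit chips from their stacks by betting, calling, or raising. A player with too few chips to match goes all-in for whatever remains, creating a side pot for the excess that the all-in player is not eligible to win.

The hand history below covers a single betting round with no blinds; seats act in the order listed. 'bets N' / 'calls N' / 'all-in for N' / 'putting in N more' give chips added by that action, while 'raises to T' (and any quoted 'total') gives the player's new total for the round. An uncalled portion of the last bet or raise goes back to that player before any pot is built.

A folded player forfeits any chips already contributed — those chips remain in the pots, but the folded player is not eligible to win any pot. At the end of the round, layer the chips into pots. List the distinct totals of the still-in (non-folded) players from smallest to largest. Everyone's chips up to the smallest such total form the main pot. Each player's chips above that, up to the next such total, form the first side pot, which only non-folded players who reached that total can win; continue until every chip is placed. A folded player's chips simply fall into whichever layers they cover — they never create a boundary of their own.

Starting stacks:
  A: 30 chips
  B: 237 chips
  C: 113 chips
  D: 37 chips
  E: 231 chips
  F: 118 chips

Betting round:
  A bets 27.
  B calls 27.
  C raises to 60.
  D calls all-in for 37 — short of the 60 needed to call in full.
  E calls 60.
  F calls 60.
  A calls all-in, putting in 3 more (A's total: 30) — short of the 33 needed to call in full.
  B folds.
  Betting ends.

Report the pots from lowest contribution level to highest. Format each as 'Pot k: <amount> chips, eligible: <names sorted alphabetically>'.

Contributions: A=30, B=27, C=60, D=37, E=60, F=60
Folded: B
Pot levels (distinct totals of non-folded players): 30, 37, 60
Layer 1-30: A 30 + B 27 + C 30 + D 30 + E 30 + F 30 = 177 chips; eligible A, C, D, E, F
Layer 31-37: 7 each from C, D, E, F = 7*4 = 28 chips; eligible C, D, E, F
Layer 38-60: 23 each from C, E, F = 23*3 = 69 chips; eligible C, E, F

Pot 1: 177 chips, eligible: A, C, D, E, F
Pot 2: 28 chips, eligible: C, D, E, F
Pot 3: 69 chips, eligible: C, E, F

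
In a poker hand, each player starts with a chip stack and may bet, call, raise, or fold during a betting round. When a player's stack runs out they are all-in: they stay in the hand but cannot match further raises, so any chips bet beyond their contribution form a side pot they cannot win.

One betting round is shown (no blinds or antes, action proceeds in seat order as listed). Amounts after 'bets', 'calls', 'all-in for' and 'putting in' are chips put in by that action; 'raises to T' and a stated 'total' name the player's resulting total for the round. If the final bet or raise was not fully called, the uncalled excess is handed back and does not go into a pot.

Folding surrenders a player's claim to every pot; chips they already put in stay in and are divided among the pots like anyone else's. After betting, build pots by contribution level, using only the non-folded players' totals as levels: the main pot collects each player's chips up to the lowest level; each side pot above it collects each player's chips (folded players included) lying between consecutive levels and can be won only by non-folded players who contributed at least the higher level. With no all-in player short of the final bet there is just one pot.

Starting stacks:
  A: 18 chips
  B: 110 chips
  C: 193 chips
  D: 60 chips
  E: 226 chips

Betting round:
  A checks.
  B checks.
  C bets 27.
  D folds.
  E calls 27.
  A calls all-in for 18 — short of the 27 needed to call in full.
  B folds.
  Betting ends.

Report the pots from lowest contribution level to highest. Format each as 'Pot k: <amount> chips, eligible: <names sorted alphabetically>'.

Pot 1: 54 chips, eligible: A, C, E
Pot 2: 18 chips, eligible: C, E

Derivation:
Contributions: A=18, C=27, E=27
Folded: B, D
Pot levels (distinct totals of non-folded players): 18, 27
Layer 1-18: 18 each from A, C, E = 18*3 = 54 chips; eligible A, C, E
Layer 19-27: 9 each from C, E = 9*2 = 18 chips; eligible C, E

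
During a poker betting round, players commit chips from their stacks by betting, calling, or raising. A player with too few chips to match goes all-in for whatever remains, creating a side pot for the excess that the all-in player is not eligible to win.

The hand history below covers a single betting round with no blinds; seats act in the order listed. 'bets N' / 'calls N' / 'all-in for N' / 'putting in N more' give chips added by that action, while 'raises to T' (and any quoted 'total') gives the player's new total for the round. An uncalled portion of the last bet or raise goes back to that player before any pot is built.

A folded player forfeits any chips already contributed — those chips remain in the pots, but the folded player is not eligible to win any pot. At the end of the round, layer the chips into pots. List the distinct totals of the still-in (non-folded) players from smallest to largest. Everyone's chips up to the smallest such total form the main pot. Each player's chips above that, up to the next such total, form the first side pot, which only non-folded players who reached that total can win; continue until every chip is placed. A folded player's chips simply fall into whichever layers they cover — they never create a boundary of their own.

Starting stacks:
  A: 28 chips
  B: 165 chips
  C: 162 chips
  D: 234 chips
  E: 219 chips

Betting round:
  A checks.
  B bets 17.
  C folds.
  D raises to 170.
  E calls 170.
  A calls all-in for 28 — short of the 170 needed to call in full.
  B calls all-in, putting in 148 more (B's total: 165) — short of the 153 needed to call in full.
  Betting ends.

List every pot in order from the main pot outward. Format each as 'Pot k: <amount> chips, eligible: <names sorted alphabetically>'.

Contributions: A=28, B=165, D=170, E=170
Folded: C
Pot levels (distinct totals of non-folded players): 28, 165, 170
Layer 1-28: 28 each from A, B, D, E = 28*4 = 112 chips; eligible A, B, D, E
Layer 29-165: 137 each from B, D, E = 137*3 = 411 chips; eligible B, D, E
Layer 166-170: 5 each from D, E = 5*2 = 10 chips; eligible D, E

Pot 1: 112 chips, eligible: A, B, D, E
Pot 2: 411 chips, eligible: B, D, E
Pot 3: 10 chips, eligible: D, E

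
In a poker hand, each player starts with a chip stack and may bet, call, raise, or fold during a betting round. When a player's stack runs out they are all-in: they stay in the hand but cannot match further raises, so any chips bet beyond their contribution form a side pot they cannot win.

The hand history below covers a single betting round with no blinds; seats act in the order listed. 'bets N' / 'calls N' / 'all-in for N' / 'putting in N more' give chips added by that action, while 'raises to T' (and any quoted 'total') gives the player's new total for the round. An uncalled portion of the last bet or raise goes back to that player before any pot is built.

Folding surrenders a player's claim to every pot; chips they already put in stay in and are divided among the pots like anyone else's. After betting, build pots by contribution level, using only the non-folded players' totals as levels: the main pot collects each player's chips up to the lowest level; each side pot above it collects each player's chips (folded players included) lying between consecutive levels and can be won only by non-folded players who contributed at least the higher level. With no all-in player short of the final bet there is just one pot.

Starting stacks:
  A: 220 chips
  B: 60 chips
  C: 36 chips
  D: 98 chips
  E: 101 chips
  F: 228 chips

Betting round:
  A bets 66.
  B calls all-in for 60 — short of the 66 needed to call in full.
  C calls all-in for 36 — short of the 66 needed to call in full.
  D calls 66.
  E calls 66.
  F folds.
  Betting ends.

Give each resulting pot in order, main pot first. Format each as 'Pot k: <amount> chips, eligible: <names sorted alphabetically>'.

Pot 1: 180 chips, eligible: A, B, C, D, E
Pot 2: 96 chips, eligible: A, B, D, E
Pot 3: 18 chips, eligible: A, D, E

Derivation:
Contributions: A=66, B=60, C=36, D=66, E=66
Folded: F
Pot levels (distinct totals of non-folded players): 36, 60, 66
Layer 1-36: 36 each from A, B, C, D, E = 36*5 = 180 chips; eligible A, B, C, D, E
Layer 37-60: 24 each from A, B, D, E = 24*4 = 96 chips; eligible A, B, D, E
Layer 61-66: 6 each from A, D, E = 6*3 = 18 chips; eligible A, D, E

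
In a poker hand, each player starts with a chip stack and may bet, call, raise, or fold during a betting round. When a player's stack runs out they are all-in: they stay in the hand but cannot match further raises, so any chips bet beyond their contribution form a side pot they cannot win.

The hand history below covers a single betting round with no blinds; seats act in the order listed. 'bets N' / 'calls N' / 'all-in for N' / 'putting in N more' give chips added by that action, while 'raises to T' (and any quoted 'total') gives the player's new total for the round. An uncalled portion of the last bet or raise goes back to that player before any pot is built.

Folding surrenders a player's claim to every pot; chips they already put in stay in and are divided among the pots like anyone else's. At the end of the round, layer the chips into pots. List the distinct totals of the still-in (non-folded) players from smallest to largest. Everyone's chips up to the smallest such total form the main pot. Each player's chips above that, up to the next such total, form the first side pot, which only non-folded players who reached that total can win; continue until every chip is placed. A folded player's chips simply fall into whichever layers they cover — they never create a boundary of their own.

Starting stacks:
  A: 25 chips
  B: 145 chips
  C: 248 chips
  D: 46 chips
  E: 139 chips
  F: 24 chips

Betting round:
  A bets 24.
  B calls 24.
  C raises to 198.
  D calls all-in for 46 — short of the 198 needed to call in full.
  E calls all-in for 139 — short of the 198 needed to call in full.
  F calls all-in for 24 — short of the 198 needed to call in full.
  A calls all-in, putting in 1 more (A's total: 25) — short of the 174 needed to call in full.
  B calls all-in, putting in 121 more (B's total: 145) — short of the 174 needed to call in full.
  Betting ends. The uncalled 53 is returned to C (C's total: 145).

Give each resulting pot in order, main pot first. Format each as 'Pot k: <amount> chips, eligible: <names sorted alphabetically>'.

Contributions (after 53 returned to C): A=25, B=145, C=145, D=46, E=139, F=24
Pot levels (distinct totals of non-folded players): 24, 25, 46, 139, 145
Layer 1-24: 24 each from A, B, C, D, E, F = 24*6 = 144 chips; eligible A, B, C, D, E, F
Layer 25-25: 1 each from A, B, C, D, E = 1*5 = 5 chips; eligible A, B, C, D, E
Layer 26-46: 21 each from B, C, D, E = 21*4 = 84 chips; eligible B, C, D, E
Layer 47-139: 93 each from B, C, E = 93*3 = 279 chips; eligible B, C, E
Layer 140-145: 6 each from B, C = 6*2 = 12 chips; eligible B, C

Pot 1: 144 chips, eligible: A, B, C, D, E, F
Pot 2: 5 chips, eligible: A, B, C, D, E
Pot 3: 84 chips, eligible: B, C, D, E
Pot 4: 279 chips, eligible: B, C, E
Pot 5: 12 chips, eligible: B, C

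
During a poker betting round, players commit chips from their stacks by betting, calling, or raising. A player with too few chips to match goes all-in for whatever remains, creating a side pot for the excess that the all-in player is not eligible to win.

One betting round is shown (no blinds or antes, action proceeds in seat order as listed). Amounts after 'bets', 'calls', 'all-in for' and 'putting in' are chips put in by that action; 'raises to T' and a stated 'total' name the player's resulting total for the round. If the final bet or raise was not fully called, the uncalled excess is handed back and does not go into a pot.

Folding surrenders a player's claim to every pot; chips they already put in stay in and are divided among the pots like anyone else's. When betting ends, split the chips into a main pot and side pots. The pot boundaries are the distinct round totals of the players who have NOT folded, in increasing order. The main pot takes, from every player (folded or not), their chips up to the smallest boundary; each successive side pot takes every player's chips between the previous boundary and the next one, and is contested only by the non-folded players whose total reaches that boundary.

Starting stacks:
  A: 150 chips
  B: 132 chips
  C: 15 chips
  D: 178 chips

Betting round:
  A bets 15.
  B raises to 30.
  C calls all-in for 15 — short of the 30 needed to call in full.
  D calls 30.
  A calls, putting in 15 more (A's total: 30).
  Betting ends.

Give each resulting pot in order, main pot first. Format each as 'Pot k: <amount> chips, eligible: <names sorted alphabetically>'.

Contributions: A=30, B=30, C=15, D=30
Pot levels (distinct totals of non-folded players): 15, 30
Layer 1-15: 15 each from A, B, C, D = 15*4 = 60 chips; eligible A, B, C, D
Layer 16-30: 15 each from A, B, D = 15*3 = 45 chips; eligible A, B, D

Pot 1: 60 chips, eligible: A, B, C, D
Pot 2: 45 chips, eligible: A, B, D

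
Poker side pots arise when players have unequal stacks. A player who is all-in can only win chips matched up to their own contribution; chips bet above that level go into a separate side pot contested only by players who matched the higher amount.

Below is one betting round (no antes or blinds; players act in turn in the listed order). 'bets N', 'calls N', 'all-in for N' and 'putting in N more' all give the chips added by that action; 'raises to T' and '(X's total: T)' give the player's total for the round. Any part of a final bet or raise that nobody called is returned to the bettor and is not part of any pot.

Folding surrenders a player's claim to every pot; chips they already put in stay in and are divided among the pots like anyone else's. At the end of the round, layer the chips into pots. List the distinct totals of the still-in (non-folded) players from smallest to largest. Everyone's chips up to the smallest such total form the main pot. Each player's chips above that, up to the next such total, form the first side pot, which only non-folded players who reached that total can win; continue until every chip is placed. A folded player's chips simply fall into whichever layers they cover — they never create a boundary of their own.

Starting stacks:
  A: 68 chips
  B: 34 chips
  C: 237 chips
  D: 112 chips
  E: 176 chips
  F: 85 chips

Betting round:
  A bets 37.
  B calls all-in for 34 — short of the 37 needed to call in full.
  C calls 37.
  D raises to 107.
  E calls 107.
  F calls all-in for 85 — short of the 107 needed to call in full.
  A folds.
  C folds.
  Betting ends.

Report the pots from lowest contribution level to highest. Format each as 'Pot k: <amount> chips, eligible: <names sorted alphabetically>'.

Pot 1: 204 chips, eligible: B, D, E, F
Pot 2: 159 chips, eligible: D, E, F
Pot 3: 44 chips, eligible: D, E

Derivation:
Contributions: A=37, B=34, C=37, D=107, E=107, F=85
Folded: A, C
Pot levels (distinct totals of non-folded players): 34, 85, 107
Layer 1-34: 34 each from A, B, C, D, E, F = 34*6 = 204 chips; eligible B, D, E, F
Layer 35-85: A 3 + C 3 + D 51 + E 51 + F 51 = 159 chips; eligible D, E, F
Layer 86-107: 22 each from D, E = 22*2 = 44 chips; eligible D, E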